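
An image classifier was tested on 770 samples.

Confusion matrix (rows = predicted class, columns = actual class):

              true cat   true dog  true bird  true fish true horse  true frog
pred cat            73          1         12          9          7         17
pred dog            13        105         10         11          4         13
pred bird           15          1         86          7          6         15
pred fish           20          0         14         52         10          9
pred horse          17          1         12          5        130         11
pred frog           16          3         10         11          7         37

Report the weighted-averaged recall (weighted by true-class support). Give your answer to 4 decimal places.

Per-class recall (TP/(TP+FN)):
  cat: TP=73, FN=13+15+20+17+16=81 → 73/154 = 0.47403
  dog: TP=105, FN=1+1+0+1+3=6 → 105/111 = 0.94595
  bird: TP=86, FN=12+10+14+12+10=58 → 86/144 = 0.59722
  fish: TP=52, FN=9+11+7+5+11=43 → 52/95 = 0.54737
  horse: TP=130, FN=7+4+6+10+7=34 → 130/164 = 0.79268
  frog: TP=37, FN=17+13+15+9+11=65 → 37/102 = 0.36275
Weighted-recall = Σ (supportᵢ/N)·recallᵢ with N=770: (154/770)·0.47403 + (111/770)·0.94595 + (144/770)·0.59722 + (95/770)·0.54737 + (164/770)·0.79268 + (102/770)·0.36275 = 0.6273

0.6273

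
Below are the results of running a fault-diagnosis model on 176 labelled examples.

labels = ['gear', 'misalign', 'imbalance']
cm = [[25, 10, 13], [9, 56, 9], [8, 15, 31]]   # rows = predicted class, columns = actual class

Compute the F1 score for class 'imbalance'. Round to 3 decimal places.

One-vs-rest for 'imbalance': TP = diagonal; FP = other classes predicted 'imbalance'; FN = 'imbalance' predicted as other.
F1 score = 2·TP/(2·TP+FP+FN).
imbalance: TP=31, FP=8+15=23, FN=13+9=22 → 62/107 = 0.5794

0.579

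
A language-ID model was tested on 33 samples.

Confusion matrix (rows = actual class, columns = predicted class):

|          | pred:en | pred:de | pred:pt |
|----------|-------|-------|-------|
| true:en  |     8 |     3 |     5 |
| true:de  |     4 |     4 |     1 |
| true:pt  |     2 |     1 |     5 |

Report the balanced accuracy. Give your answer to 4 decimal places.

Balanced accuracy = mean of per-class recall.
  en: recall = 8/16 = 0.50000
  de: recall = 4/9 = 0.44444
  pt: recall = 5/8 = 0.62500
Mean = (0.50000 + 0.44444 + 0.62500) / 3 = 0.5231

0.5231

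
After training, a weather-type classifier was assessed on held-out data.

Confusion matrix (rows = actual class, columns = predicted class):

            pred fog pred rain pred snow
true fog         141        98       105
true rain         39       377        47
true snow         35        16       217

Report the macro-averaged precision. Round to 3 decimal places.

0.671

Per-class precision (TP/(TP+FP)):
  fog: TP=141, FP=39+35=74 → 141/215 = 0.6558
  rain: TP=377, FP=98+16=114 → 377/491 = 0.7678
  snow: TP=217, FP=105+47=152 → 217/369 = 0.5881
Macro-precision = mean = (0.6558 + 0.7678 + 0.5881) / 3 = 0.671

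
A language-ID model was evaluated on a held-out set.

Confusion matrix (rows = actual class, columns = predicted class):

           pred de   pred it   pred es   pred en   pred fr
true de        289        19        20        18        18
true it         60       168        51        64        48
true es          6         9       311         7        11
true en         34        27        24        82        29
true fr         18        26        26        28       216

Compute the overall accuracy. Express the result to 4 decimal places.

0.6625

Accuracy = trace / total = (289+168+311+82+216=1066) / 1609 = 1066/1609 = 0.6625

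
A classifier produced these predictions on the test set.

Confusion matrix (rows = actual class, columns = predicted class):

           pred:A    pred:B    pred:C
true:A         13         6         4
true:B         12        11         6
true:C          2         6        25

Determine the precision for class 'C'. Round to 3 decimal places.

0.714

precision = TP/(TP+FP).
C: TP=25, FP=4+6=10 → 25/35 = 0.7143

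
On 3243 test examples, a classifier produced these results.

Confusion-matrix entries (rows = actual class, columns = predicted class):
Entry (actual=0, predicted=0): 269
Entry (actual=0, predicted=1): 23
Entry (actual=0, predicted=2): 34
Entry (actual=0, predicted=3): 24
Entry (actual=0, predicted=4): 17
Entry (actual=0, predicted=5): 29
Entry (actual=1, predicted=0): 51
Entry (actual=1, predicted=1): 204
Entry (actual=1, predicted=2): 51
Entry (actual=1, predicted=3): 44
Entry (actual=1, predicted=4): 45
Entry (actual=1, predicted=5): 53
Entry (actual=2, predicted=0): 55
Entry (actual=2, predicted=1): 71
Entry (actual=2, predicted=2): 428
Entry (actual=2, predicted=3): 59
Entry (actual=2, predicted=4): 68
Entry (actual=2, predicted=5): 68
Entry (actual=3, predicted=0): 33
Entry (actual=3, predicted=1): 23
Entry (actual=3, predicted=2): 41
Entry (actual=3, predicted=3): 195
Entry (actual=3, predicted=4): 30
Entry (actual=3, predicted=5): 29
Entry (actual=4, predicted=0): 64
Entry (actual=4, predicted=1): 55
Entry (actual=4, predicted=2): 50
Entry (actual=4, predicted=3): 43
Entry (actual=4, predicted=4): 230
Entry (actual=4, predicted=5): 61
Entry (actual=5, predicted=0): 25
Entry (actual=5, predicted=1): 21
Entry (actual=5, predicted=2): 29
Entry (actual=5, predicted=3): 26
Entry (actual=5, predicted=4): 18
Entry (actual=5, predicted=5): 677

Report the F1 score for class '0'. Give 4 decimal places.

0.6025

Take TP from the diagonal, FP from the rest of the '0' prediction marginal, FN from the rest of the '0' actual marginal.
F1 score = 2·TP/(2·TP+FP+FN).
0: TP=269, FP=51+55+33+64+25=228, FN=23+34+24+17+29=127 → 538/893 = 0.60246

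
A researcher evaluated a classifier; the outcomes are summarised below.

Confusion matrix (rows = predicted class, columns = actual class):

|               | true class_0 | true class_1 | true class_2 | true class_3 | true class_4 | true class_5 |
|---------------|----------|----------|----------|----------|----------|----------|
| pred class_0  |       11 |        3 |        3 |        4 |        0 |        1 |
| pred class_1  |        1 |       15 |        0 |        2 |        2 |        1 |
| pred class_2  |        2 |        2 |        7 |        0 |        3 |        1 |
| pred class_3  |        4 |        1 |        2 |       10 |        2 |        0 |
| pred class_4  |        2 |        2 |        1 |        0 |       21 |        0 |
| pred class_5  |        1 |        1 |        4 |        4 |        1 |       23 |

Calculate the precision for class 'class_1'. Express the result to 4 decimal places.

0.7143

Treat 'class_1' as positive and all other classes as negative.
precision = TP/(TP+FP).
class_1: TP=15, FP=1+0+2+2+1=6 → 15/21 = 0.71429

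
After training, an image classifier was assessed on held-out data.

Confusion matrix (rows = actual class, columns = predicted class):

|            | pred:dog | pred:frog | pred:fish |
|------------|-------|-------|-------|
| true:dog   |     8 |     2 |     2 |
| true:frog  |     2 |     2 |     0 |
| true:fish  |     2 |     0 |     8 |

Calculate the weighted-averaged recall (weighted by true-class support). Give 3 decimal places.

Per-class recall (TP/(TP+FN)):
  dog: TP=8, FN=2+2=4 → 8/12 = 0.6667
  frog: TP=2, FN=2+0=2 → 2/4 = 0.5000
  fish: TP=8, FN=2+0=2 → 8/10 = 0.8000
Weighted-recall = Σ (supportᵢ/N)·recallᵢ with N=26: (12/26)·0.6667 + (4/26)·0.5000 + (10/26)·0.8000 = 0.692

0.692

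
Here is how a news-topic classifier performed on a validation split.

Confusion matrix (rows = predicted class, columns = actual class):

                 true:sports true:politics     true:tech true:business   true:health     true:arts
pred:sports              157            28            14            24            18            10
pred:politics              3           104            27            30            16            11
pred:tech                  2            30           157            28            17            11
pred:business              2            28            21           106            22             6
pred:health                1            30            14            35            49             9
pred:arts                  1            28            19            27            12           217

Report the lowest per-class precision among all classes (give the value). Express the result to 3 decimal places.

Per-class precision (TP/(TP+FP)):
  sports: TP=157, FP=28+14+24+18+10=94 → 157/251 = 0.6255
  politics: TP=104, FP=3+27+30+16+11=87 → 104/191 = 0.5445
  tech: TP=157, FP=2+30+28+17+11=88 → 157/245 = 0.6408
  business: TP=106, FP=2+28+21+22+6=79 → 106/185 = 0.5730
  health: TP=49, FP=1+30+14+35+9=89 → 49/138 = 0.3551
  arts: TP=217, FP=1+28+19+27+12=87 → 217/304 = 0.7138
Lowest is class 'health' with precision = 0.355.

0.355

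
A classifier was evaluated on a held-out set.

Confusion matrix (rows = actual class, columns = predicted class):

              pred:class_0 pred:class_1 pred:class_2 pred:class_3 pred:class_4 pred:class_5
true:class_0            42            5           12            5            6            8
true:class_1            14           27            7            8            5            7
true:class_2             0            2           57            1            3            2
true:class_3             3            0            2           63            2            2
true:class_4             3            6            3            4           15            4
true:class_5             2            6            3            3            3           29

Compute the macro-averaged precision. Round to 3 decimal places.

Per-class precision (TP/(TP+FP)):
  class_0: TP=42, FP=14+0+3+3+2=22 → 42/64 = 0.6563
  class_1: TP=27, FP=5+2+0+6+6=19 → 27/46 = 0.5870
  class_2: TP=57, FP=12+7+2+3+3=27 → 57/84 = 0.6786
  class_3: TP=63, FP=5+8+1+4+3=21 → 63/84 = 0.7500
  class_4: TP=15, FP=6+5+3+2+3=19 → 15/34 = 0.4412
  class_5: TP=29, FP=8+7+2+2+4=23 → 29/52 = 0.5577
Macro-precision = mean = (0.6563 + 0.5870 + 0.6786 + 0.7500 + 0.4412 + 0.5577) / 6 = 0.612

0.612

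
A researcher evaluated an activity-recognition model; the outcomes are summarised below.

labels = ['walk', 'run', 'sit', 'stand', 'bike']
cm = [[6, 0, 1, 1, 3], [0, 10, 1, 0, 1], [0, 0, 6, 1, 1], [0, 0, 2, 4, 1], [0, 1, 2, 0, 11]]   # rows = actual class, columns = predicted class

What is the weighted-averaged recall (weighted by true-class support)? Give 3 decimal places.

Per-class recall (TP/(TP+FN)):
  walk: TP=6, FN=0+1+1+3=5 → 6/11 = 0.5455
  run: TP=10, FN=0+1+0+1=2 → 10/12 = 0.8333
  sit: TP=6, FN=0+0+1+1=2 → 6/8 = 0.7500
  stand: TP=4, FN=0+0+2+1=3 → 4/7 = 0.5714
  bike: TP=11, FN=0+1+2+0=3 → 11/14 = 0.7857
Weighted-recall = Σ (supportᵢ/N)·recallᵢ with N=52: (11/52)·0.5455 + (12/52)·0.8333 + (8/52)·0.7500 + (7/52)·0.5714 + (14/52)·0.7857 = 0.712

0.712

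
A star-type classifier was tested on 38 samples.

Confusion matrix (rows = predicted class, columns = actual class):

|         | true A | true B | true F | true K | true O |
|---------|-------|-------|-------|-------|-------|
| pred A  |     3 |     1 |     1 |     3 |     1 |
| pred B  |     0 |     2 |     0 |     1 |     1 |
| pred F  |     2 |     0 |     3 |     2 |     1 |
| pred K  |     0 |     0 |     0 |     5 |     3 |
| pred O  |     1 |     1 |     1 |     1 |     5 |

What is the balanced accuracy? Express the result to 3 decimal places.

0.494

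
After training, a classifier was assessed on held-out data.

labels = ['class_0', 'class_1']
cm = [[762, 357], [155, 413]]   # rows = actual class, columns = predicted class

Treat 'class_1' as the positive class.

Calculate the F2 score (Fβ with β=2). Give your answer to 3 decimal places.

0.679

Fβ = (1+β²)·TP / ((1+β²)·TP + β²·FN + FP), with β²=4
= 5·413 / (5·413 + 4·155 + 357) = 0.679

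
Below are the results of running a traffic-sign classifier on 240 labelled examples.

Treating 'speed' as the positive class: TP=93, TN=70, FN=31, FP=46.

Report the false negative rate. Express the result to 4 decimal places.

0.2500

FNR = FN/(FN+TP) = 31/(31+93) = 0.2500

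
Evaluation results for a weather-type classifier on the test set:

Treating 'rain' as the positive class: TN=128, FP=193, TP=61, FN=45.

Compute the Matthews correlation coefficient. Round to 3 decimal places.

-0.023

MCC = (TP·TN − FP·FN) / √((TP+FP)(TP+FN)(TN+FP)(TN+FN))
Numerator = 61·128 − 193·45 = -877
Denominator = √(254·106·321·173) = √1495170492 = 38667.4345
MCC = -877 / 38667.4345 = -0.023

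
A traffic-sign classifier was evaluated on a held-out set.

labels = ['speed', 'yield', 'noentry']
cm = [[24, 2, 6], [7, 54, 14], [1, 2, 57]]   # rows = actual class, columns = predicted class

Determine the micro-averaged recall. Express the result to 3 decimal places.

Micro-averaging pools counts across classes: ΣTP=135, ΣFP=32, ΣFN=32.
Micro-recall = TP/(TP+FN) on pooled counts = 0.808 (equals overall accuracy in single-label multiclass).

0.808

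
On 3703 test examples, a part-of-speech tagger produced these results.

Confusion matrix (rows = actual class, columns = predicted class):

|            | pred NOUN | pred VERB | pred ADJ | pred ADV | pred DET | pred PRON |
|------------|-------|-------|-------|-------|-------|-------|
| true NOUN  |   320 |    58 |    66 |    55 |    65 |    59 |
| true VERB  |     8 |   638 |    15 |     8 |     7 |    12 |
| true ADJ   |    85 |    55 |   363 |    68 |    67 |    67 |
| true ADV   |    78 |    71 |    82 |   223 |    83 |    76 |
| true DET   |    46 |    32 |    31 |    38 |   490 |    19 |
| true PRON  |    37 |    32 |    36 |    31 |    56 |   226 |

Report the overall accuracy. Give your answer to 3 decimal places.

0.610

Accuracy = trace / total = (320+638+363+223+490+226=2260) / 3703 = 2260/3703 = 0.610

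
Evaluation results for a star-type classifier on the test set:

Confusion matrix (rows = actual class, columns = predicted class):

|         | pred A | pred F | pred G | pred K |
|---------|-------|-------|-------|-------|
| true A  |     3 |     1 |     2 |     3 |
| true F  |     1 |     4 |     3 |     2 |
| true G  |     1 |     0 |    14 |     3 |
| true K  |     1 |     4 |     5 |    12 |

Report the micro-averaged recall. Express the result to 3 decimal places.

0.559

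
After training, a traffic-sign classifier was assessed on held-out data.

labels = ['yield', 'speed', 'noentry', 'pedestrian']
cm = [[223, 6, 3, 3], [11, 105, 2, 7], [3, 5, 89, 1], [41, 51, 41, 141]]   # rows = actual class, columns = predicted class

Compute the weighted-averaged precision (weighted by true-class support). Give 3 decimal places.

Per-class precision (TP/(TP+FP)):
  yield: TP=223, FP=11+3+41=55 → 223/278 = 0.8022
  speed: TP=105, FP=6+5+51=62 → 105/167 = 0.6287
  noentry: TP=89, FP=3+2+41=46 → 89/135 = 0.6593
  pedestrian: TP=141, FP=3+7+1=11 → 141/152 = 0.9276
Weighted-precision = Σ (supportᵢ/N)·precisionᵢ with N=732: (235/732)·0.8022 + (125/732)·0.6287 + (98/732)·0.6593 + (274/732)·0.9276 = 0.800

0.800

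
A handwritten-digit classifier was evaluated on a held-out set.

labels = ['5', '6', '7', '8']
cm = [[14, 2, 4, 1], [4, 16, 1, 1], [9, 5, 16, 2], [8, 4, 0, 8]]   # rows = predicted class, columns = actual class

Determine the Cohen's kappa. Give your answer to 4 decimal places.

0.4259

Observed agreement pₒ = trace/N = 54/95 = 0.56842
Expected agreement pₑ = Σ (rowᵢ·colᵢ)/N² = (35·21 + 27·22 + 21·32 + 12·20)/95² = 0.24831
κ = (pₒ − pₑ)/(1 − pₑ) = (0.56842 − 0.24831)/(1 − 0.24831) = 0.4259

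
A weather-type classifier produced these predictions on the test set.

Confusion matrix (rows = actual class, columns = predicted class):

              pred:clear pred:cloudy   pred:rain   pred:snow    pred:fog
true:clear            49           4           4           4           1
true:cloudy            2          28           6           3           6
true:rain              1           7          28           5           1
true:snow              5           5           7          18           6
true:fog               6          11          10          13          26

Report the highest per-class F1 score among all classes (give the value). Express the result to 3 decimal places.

0.784

Per-class F1 score (2·TP/(2·TP+FP+FN)):
  clear: TP=49, FP=2+1+5+6=14, FN=4+4+4+1=13 → 98/125 = 0.7840
  cloudy: TP=28, FP=4+7+5+11=27, FN=2+6+3+6=17 → 56/100 = 0.5600
  rain: TP=28, FP=4+6+7+10=27, FN=1+7+5+1=14 → 56/97 = 0.5773
  snow: TP=18, FP=4+3+5+13=25, FN=5+5+7+6=23 → 36/84 = 0.4286
  fog: TP=26, FP=1+6+1+6=14, FN=6+11+10+13=40 → 52/106 = 0.4906
Highest is class 'clear' with F1 score = 0.784.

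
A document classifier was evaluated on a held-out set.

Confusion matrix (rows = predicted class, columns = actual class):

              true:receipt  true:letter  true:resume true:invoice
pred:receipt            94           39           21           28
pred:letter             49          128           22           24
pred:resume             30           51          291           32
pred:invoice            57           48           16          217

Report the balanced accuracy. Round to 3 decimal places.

Balanced accuracy = mean of per-class recall.
  receipt: recall = 94/230 = 0.4087
  letter: recall = 128/266 = 0.4812
  resume: recall = 291/350 = 0.8314
  invoice: recall = 217/301 = 0.7209
Mean = (0.4087 + 0.4812 + 0.8314 + 0.7209) / 4 = 0.611

0.611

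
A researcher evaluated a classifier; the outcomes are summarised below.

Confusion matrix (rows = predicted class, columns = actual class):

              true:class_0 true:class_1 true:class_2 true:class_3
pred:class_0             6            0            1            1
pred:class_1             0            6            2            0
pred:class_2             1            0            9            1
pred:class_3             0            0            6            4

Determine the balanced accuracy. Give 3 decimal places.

0.756

Balanced accuracy = mean of per-class recall.
  class_0: recall = 6/7 = 0.8571
  class_1: recall = 6/6 = 1.0000
  class_2: recall = 9/18 = 0.5000
  class_3: recall = 4/6 = 0.6667
Mean = (0.8571 + 1.0000 + 0.5000 + 0.6667) / 4 = 0.756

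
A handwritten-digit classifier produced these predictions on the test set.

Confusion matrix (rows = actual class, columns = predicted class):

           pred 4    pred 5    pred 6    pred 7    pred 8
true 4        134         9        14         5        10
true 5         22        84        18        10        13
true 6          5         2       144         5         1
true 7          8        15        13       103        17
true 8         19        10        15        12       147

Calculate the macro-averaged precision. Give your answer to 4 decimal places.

Per-class precision (TP/(TP+FP)):
  4: TP=134, FP=22+5+8+19=54 → 134/188 = 0.71277
  5: TP=84, FP=9+2+15+10=36 → 84/120 = 0.70000
  6: TP=144, FP=14+18+13+15=60 → 144/204 = 0.70588
  7: TP=103, FP=5+10+5+12=32 → 103/135 = 0.76296
  8: TP=147, FP=10+13+1+17=41 → 147/188 = 0.78191
Macro-precision = mean = (0.71277 + 0.70000 + 0.70588 + 0.76296 + 0.78191) / 5 = 0.7327

0.7327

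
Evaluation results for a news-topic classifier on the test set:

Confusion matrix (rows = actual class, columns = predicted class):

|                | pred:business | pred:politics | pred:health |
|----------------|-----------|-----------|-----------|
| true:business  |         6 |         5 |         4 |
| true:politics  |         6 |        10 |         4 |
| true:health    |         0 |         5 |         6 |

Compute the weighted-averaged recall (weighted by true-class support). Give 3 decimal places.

0.478

Per-class recall (TP/(TP+FN)):
  business: TP=6, FN=5+4=9 → 6/15 = 0.4000
  politics: TP=10, FN=6+4=10 → 10/20 = 0.5000
  health: TP=6, FN=0+5=5 → 6/11 = 0.5455
Weighted-recall = Σ (supportᵢ/N)·recallᵢ with N=46: (15/46)·0.4000 + (20/46)·0.5000 + (11/46)·0.5455 = 0.478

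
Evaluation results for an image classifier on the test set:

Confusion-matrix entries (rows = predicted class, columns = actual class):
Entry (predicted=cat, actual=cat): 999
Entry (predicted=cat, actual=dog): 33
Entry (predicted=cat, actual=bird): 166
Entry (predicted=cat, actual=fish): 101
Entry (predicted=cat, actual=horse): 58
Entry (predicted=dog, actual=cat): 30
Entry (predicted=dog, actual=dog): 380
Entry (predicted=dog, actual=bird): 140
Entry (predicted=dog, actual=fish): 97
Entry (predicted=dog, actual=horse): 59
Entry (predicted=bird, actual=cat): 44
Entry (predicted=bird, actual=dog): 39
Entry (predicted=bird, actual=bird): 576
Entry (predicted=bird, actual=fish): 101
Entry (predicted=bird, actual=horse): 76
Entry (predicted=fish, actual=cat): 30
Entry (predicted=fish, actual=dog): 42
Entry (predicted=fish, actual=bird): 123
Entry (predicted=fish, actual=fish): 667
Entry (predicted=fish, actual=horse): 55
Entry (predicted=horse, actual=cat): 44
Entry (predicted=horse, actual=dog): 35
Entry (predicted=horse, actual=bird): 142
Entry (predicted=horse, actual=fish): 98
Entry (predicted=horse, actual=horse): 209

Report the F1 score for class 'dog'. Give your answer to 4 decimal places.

Take TP from the diagonal, FP from the rest of the 'dog' prediction marginal, FN from the rest of the 'dog' actual marginal.
F1 score = 2·TP/(2·TP+FP+FN).
dog: TP=380, FP=30+140+97+59=326, FN=33+39+42+35=149 → 760/1235 = 0.61538

0.6154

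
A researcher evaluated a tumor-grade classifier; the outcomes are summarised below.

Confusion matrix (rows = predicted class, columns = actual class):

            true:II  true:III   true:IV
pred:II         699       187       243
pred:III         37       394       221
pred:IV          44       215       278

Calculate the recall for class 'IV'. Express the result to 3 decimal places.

0.375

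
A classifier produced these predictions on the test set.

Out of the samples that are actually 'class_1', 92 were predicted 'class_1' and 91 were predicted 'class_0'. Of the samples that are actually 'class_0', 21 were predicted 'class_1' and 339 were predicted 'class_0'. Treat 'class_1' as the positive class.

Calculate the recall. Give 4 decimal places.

0.5027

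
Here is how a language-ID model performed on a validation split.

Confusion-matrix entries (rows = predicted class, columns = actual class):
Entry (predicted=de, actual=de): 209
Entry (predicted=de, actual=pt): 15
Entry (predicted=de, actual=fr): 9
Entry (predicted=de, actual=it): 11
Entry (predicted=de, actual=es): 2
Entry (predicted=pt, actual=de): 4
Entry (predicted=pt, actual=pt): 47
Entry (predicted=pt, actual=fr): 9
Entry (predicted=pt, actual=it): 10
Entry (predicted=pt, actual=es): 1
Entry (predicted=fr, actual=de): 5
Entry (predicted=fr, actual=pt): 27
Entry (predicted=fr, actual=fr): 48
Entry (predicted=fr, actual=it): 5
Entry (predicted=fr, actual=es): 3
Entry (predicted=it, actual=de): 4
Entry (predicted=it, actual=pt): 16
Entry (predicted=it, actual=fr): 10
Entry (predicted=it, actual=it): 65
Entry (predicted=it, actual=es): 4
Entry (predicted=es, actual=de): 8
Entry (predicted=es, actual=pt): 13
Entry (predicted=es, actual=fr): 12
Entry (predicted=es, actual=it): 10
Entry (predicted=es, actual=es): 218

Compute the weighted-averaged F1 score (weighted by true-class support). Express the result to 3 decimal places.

0.755

Per-class F1 score (2·TP/(2·TP+FP+FN)):
  de: TP=209, FP=15+9+11+2=37, FN=4+5+4+8=21 → 418/476 = 0.8782
  pt: TP=47, FP=4+9+10+1=24, FN=15+27+16+13=71 → 94/189 = 0.4974
  fr: TP=48, FP=5+27+5+3=40, FN=9+9+10+12=40 → 96/176 = 0.5455
  it: TP=65, FP=4+16+10+4=34, FN=11+10+5+10=36 → 130/200 = 0.6500
  es: TP=218, FP=8+13+12+10=43, FN=2+1+3+4=10 → 436/489 = 0.8916
Weighted-F1 score = Σ (supportᵢ/N)·F1 scoreᵢ with N=765: (230/765)·0.8782 + (118/765)·0.4974 + (88/765)·0.5455 + (101/765)·0.6500 + (228/765)·0.8916 = 0.755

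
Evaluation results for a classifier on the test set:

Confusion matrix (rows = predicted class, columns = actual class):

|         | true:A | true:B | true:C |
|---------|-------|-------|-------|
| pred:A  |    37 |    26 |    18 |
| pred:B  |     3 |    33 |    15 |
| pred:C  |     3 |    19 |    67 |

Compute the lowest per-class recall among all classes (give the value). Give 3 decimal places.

0.423

Per-class recall (TP/(TP+FN)):
  A: TP=37, FN=3+3=6 → 37/43 = 0.8605
  B: TP=33, FN=26+19=45 → 33/78 = 0.4231
  C: TP=67, FN=18+15=33 → 67/100 = 0.6700
Lowest is class 'B' with recall = 0.423.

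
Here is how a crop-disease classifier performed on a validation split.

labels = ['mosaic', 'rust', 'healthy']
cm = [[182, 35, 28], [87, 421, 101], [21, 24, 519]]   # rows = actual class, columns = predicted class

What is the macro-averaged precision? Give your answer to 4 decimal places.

0.7685

Per-class precision (TP/(TP+FP)):
  mosaic: TP=182, FP=87+21=108 → 182/290 = 0.62759
  rust: TP=421, FP=35+24=59 → 421/480 = 0.87708
  healthy: TP=519, FP=28+101=129 → 519/648 = 0.80093
Macro-precision = mean = (0.62759 + 0.87708 + 0.80093) / 3 = 0.7685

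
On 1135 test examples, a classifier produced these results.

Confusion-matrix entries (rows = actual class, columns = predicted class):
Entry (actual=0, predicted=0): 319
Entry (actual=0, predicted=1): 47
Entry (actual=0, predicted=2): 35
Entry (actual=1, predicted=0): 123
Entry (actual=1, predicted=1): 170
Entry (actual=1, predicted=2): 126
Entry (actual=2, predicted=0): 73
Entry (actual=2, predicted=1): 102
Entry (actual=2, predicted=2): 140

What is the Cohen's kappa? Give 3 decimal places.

0.327

Observed agreement pₒ = trace/N = 629/1135 = 0.5542
Expected agreement pₑ = Σ (rowᵢ·colᵢ)/N² = (401·515 + 419·319 + 315·301)/1135² = 0.3377
κ = (pₒ − pₑ)/(1 − pₑ) = (0.5542 − 0.3377)/(1 − 0.3377) = 0.327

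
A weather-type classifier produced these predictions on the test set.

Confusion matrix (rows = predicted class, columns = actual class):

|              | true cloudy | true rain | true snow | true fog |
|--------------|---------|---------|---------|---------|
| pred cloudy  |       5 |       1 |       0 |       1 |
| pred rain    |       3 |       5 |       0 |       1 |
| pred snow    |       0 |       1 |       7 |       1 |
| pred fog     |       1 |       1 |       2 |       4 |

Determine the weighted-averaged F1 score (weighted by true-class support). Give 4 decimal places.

Per-class F1 score (2·TP/(2·TP+FP+FN)):
  cloudy: TP=5, FP=1+0+1=2, FN=3+0+1=4 → 10/16 = 0.62500
  rain: TP=5, FP=3+0+1=4, FN=1+1+1=3 → 10/17 = 0.58824
  snow: TP=7, FP=0+1+1=2, FN=0+0+2=2 → 14/18 = 0.77778
  fog: TP=4, FP=1+1+2=4, FN=1+1+1=3 → 8/15 = 0.53333
Weighted-F1 score = Σ (supportᵢ/N)·F1 scoreᵢ with N=33: (9/33)·0.62500 + (8/33)·0.58824 + (9/33)·0.77778 + (7/33)·0.53333 = 0.6383

0.6383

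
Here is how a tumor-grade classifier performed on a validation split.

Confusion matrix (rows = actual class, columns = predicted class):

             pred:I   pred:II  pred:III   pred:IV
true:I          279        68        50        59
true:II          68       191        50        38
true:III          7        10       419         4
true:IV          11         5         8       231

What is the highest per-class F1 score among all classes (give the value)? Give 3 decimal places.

0.867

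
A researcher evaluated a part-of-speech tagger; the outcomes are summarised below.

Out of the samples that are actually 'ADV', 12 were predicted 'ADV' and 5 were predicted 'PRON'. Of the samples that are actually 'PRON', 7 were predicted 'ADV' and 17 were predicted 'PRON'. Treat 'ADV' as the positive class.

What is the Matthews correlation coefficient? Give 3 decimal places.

0.409

MCC = (TP·TN − FP·FN) / √((TP+FP)(TP+FN)(TN+FP)(TN+FN))
Numerator = 12·17 − 7·5 = 169
Denominator = √(19·17·24·22) = √170544 = 412.9697
MCC = 169 / 412.9697 = 0.409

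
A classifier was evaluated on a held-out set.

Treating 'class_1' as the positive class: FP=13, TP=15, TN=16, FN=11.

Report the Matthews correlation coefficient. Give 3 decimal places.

0.128

MCC = (TP·TN − FP·FN) / √((TP+FP)(TP+FN)(TN+FP)(TN+FN))
Numerator = 15·16 − 13·11 = 97
Denominator = √(28·26·29·27) = √570024 = 754.9993
MCC = 97 / 754.9993 = 0.128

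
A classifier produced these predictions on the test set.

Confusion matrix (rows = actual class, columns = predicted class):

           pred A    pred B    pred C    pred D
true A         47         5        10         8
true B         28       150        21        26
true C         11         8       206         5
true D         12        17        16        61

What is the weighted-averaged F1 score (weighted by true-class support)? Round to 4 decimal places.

Per-class F1 score (2·TP/(2·TP+FP+FN)):
  A: TP=47, FP=28+11+12=51, FN=5+10+8=23 → 94/168 = 0.55952
  B: TP=150, FP=5+8+17=30, FN=28+21+26=75 → 300/405 = 0.74074
  C: TP=206, FP=10+21+16=47, FN=11+8+5=24 → 412/483 = 0.85300
  D: TP=61, FP=8+26+5=39, FN=12+17+16=45 → 122/206 = 0.59223
Weighted-F1 score = Σ (supportᵢ/N)·F1 scoreᵢ with N=631: (70/631)·0.55952 + (225/631)·0.74074 + (230/631)·0.85300 + (106/631)·0.59223 = 0.7366

0.7366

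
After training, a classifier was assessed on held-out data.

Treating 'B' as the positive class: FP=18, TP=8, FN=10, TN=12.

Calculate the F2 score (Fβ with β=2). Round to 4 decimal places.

Fβ = (1+β²)·TP / ((1+β²)·TP + β²·FN + FP), with β²=4
= 5·8 / (5·8 + 4·10 + 18) = 0.4082

0.4082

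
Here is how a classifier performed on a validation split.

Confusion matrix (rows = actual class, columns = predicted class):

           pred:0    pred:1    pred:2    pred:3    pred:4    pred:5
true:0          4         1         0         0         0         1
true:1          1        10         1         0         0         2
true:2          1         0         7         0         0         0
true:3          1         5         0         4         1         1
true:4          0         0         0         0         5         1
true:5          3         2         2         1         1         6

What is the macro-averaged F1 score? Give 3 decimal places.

Per-class F1 score (2·TP/(2·TP+FP+FN)):
  0: TP=4, FP=1+1+1+0+3=6, FN=1+0+0+0+1=2 → 8/16 = 0.5000
  1: TP=10, FP=1+0+5+0+2=8, FN=1+1+0+0+2=4 → 20/32 = 0.6250
  2: TP=7, FP=0+1+0+0+2=3, FN=1+0+0+0+0=1 → 14/18 = 0.7778
  3: TP=4, FP=0+0+0+0+1=1, FN=1+5+0+1+1=8 → 8/17 = 0.4706
  4: TP=5, FP=0+0+0+1+1=2, FN=0+0+0+0+1=1 → 10/13 = 0.7692
  5: TP=6, FP=1+2+0+1+1=5, FN=3+2+2+1+1=9 → 12/26 = 0.4615
Macro-F1 score = mean = (0.5000 + 0.6250 + 0.7778 + 0.4706 + 0.7692 + 0.4615) / 6 = 0.601

0.601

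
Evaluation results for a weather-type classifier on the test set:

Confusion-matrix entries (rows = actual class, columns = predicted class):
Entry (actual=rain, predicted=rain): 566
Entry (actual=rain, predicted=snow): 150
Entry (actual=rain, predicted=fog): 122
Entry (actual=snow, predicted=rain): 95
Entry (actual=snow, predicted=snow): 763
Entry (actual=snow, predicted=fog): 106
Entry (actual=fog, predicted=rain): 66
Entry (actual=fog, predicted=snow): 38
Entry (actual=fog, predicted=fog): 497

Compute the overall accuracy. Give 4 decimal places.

0.7599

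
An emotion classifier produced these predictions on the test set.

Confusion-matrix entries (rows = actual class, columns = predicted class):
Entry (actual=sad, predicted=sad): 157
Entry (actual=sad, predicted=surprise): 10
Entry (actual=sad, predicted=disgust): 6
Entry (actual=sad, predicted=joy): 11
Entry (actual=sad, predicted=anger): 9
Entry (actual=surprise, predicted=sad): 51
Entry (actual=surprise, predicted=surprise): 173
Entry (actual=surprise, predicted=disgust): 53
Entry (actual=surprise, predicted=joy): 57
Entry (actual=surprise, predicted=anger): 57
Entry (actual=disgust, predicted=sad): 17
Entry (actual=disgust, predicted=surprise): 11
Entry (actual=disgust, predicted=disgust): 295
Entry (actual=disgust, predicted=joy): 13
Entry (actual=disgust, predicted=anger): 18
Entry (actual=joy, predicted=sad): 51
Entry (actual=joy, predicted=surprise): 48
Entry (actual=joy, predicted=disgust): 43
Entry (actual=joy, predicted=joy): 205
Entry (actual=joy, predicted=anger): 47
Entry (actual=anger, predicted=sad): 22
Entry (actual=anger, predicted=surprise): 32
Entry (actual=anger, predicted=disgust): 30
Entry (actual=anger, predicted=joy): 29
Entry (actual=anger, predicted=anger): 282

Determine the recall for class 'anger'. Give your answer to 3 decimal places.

Treat 'anger' as positive and all other classes as negative.
recall = TP/(TP+FN).
anger: TP=282, FN=22+32+30+29=113 → 282/395 = 0.7139

0.714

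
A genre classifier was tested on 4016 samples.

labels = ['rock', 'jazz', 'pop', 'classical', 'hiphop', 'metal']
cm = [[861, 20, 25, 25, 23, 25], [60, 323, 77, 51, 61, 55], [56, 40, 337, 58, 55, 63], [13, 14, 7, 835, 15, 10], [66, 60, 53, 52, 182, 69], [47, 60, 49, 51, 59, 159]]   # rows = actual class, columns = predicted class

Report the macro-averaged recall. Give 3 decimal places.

Per-class recall (TP/(TP+FN)):
  rock: TP=861, FN=20+25+25+23+25=118 → 861/979 = 0.8795
  jazz: TP=323, FN=60+77+51+61+55=304 → 323/627 = 0.5152
  pop: TP=337, FN=56+40+58+55+63=272 → 337/609 = 0.5534
  classical: TP=835, FN=13+14+7+15+10=59 → 835/894 = 0.9340
  hiphop: TP=182, FN=66+60+53+52+69=300 → 182/482 = 0.3776
  metal: TP=159, FN=47+60+49+51+59=266 → 159/425 = 0.3741
Macro-recall = mean = (0.8795 + 0.5152 + 0.5534 + 0.9340 + 0.3776 + 0.3741) / 6 = 0.606

0.606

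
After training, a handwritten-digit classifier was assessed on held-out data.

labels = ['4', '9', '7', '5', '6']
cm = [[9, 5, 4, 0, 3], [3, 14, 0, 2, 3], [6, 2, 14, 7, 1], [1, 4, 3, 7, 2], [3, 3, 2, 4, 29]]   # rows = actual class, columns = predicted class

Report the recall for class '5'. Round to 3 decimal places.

0.412

One-vs-rest for '5': TP = diagonal; FP = other classes predicted '5'; FN = '5' predicted as other.
recall = TP/(TP+FN).
5: TP=7, FN=1+4+3+2=10 → 7/17 = 0.4118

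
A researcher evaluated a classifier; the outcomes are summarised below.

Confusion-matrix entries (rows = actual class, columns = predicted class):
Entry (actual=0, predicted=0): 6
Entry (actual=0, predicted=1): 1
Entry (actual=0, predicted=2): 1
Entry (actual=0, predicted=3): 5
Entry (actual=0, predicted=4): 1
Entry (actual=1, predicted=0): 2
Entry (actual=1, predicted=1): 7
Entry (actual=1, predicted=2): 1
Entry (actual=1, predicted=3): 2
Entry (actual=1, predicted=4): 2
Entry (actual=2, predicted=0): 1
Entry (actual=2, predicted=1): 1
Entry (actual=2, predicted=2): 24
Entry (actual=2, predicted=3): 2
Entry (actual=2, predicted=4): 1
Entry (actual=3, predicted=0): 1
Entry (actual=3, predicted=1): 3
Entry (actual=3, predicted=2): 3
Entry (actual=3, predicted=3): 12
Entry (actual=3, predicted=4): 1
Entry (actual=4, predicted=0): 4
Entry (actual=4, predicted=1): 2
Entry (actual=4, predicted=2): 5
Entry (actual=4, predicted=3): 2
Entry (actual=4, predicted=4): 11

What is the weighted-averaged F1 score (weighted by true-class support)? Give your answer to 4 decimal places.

0.5887

Per-class F1 score (2·TP/(2·TP+FP+FN)):
  0: TP=6, FP=2+1+1+4=8, FN=1+1+5+1=8 → 12/28 = 0.42857
  1: TP=7, FP=1+1+3+2=7, FN=2+1+2+2=7 → 14/28 = 0.50000
  2: TP=24, FP=1+1+3+5=10, FN=1+1+2+1=5 → 48/63 = 0.76190
  3: TP=12, FP=5+2+2+2=11, FN=1+3+3+1=8 → 24/43 = 0.55814
  4: TP=11, FP=1+2+1+1=5, FN=4+2+5+2=13 → 22/40 = 0.55000
Weighted-F1 score = Σ (supportᵢ/N)·F1 scoreᵢ with N=101: (14/101)·0.42857 + (14/101)·0.50000 + (29/101)·0.76190 + (20/101)·0.55814 + (24/101)·0.55000 = 0.5887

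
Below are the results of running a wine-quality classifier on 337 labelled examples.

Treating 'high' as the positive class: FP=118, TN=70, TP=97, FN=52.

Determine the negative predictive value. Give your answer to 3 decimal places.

0.574

NPV = TN/(TN+FN) = 70/(70+52) = 0.574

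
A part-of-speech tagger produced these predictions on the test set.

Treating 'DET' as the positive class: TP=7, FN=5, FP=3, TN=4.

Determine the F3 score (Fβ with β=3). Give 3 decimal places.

Fβ = (1+β²)·TP / ((1+β²)·TP + β²·FN + FP), with β²=9
= 10·7 / (10·7 + 9·5 + 3) = 0.593

0.593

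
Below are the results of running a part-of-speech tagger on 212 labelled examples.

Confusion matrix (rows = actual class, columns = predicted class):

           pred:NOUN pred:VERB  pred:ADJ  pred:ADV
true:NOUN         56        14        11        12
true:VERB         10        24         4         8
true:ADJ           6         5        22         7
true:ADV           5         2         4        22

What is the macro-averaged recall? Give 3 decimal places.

0.585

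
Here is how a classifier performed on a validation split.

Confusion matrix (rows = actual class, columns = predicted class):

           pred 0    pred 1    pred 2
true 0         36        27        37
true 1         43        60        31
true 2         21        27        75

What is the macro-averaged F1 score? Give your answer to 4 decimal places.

Per-class F1 score (2·TP/(2·TP+FP+FN)):
  0: TP=36, FP=43+21=64, FN=27+37=64 → 72/200 = 0.36000
  1: TP=60, FP=27+27=54, FN=43+31=74 → 120/248 = 0.48387
  2: TP=75, FP=37+31=68, FN=21+27=48 → 150/266 = 0.56391
Macro-F1 score = mean = (0.36000 + 0.48387 + 0.56391) / 3 = 0.4693

0.4693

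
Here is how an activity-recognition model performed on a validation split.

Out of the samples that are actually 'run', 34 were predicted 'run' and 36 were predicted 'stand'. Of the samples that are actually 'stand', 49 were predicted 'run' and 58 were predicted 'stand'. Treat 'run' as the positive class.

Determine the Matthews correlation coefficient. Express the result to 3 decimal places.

0.027

MCC = (TP·TN − FP·FN) / √((TP+FP)(TP+FN)(TN+FP)(TN+FN))
Numerator = 34·58 − 49·36 = 208
Denominator = √(83·70·107·94) = √58436980 = 7644.4084
MCC = 208 / 7644.4084 = 0.027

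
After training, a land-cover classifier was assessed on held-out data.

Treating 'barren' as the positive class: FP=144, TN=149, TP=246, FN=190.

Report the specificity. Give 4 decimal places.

Specificity = TN/(TN+FP) = 149/(149+144) = 0.5085

0.5085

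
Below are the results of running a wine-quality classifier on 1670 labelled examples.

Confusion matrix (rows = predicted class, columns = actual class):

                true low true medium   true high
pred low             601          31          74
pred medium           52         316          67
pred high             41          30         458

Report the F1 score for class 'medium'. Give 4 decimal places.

Take TP from the diagonal, FP from the rest of the 'medium' prediction marginal, FN from the rest of the 'medium' actual marginal.
F1 score = 2·TP/(2·TP+FP+FN).
medium: TP=316, FP=52+67=119, FN=31+30=61 → 632/812 = 0.77833

0.7783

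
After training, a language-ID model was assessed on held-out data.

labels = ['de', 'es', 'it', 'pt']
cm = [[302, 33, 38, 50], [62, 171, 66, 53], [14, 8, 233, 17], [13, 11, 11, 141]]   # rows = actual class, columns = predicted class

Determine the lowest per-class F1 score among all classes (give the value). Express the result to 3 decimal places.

0.595

Per-class F1 score (2·TP/(2·TP+FP+FN)):
  de: TP=302, FP=62+14+13=89, FN=33+38+50=121 → 604/814 = 0.7420
  es: TP=171, FP=33+8+11=52, FN=62+66+53=181 → 342/575 = 0.5948
  it: TP=233, FP=38+66+11=115, FN=14+8+17=39 → 466/620 = 0.7516
  pt: TP=141, FP=50+53+17=120, FN=13+11+11=35 → 282/437 = 0.6453
Lowest is class 'es' with F1 score = 0.595.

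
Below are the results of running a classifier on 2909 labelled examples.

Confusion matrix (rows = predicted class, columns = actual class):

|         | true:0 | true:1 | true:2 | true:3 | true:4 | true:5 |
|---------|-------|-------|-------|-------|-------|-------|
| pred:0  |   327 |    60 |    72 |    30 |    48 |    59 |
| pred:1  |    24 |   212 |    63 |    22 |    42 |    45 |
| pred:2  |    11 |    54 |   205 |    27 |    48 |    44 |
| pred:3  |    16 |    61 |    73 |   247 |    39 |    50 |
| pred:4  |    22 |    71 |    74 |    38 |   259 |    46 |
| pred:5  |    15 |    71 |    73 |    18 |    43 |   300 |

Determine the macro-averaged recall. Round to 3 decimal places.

Per-class recall (TP/(TP+FN)):
  0: TP=327, FN=24+11+16+22+15=88 → 327/415 = 0.7880
  1: TP=212, FN=60+54+61+71+71=317 → 212/529 = 0.4008
  2: TP=205, FN=72+63+73+74+73=355 → 205/560 = 0.3661
  3: TP=247, FN=30+22+27+38+18=135 → 247/382 = 0.6466
  4: TP=259, FN=48+42+48+39+43=220 → 259/479 = 0.5407
  5: TP=300, FN=59+45+44+50+46=244 → 300/544 = 0.5515
Macro-recall = mean = (0.7880 + 0.4008 + 0.3661 + 0.6466 + 0.5407 + 0.5515) / 6 = 0.549

0.549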